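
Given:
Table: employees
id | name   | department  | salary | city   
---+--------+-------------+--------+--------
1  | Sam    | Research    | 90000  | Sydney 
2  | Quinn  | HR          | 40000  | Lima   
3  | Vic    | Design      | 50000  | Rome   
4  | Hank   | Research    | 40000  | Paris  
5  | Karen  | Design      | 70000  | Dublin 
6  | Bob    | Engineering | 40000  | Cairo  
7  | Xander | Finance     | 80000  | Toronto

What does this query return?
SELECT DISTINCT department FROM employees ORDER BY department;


All 'department' values (row order): Research, HR, Design, Research, Design, Engineering, Finance
Removing duplicates leaves 5 unique value(s).

5 values:
Design
Engineering
Finance
HR
Research


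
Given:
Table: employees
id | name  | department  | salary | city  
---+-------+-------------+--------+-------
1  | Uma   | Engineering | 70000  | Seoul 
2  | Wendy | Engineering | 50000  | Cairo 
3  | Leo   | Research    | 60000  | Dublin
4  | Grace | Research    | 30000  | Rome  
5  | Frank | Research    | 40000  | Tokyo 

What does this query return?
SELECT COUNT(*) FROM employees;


COUNT(*) counts all rows

5


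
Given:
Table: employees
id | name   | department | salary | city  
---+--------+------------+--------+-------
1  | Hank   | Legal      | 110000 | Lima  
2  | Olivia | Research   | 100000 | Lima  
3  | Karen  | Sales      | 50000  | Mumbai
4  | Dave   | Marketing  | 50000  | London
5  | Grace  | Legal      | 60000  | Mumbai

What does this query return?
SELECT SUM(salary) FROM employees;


SUM(salary) = 110000 + 100000 + 50000 + 50000 + 60000 = 370000

370000


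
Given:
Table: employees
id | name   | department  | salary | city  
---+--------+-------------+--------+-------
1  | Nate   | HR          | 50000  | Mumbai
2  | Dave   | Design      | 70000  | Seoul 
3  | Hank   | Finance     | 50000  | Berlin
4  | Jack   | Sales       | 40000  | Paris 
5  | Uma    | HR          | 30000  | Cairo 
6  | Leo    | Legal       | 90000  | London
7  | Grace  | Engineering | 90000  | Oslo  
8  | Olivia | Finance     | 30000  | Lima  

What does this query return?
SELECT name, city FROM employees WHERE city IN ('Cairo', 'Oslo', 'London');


Filtering: city IN ('Cairo', 'Oslo', 'London')
Matching: 3 rows

3 rows:
Uma, Cairo
Leo, London
Grace, Oslo


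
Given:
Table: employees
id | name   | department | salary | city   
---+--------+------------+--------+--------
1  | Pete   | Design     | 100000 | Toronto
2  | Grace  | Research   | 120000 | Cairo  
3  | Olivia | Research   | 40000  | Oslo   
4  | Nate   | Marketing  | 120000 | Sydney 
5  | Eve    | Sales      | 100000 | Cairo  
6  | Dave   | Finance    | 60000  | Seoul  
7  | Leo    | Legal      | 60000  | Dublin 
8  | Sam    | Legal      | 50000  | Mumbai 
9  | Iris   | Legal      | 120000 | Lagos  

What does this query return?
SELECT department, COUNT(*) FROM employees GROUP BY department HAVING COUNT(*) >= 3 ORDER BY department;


Groups with count >= 3:
  Legal: 3 -> PASS
  Design: 1 -> filtered out
  Finance: 1 -> filtered out
  Marketing: 1 -> filtered out
  Research: 2 -> filtered out
  Sales: 1 -> filtered out


1 groups:
Legal, 3


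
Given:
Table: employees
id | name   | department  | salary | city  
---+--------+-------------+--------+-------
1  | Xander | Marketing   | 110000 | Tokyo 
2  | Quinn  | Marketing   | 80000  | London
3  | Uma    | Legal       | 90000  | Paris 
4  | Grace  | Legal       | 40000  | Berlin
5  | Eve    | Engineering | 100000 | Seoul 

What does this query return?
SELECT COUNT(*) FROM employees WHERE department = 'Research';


Counting rows where department = 'Research'


0


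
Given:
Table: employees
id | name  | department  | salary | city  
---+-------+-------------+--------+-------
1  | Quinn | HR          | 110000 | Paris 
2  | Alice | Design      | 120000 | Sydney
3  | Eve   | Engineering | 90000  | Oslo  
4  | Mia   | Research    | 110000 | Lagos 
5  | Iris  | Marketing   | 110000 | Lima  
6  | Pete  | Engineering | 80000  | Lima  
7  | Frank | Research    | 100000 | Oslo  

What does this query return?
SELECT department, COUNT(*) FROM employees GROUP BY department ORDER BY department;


Assigning each row to its department group:
  Quinn -> HR
  Alice -> Design
  Eve -> Engineering
  Mia -> Research
  Iris -> Marketing
  Pete -> Engineering
  Frank -> Research


5 groups:
Design, 1
Engineering, 2
HR, 1
Marketing, 1
Research, 2


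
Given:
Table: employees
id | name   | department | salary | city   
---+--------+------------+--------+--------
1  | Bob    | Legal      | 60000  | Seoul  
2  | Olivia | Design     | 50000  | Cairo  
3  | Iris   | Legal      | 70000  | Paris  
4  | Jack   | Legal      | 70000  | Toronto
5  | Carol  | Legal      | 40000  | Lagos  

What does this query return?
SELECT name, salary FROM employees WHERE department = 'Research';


Filtering: department = 'Research'
Matching rows: 0

Empty result set (0 rows)


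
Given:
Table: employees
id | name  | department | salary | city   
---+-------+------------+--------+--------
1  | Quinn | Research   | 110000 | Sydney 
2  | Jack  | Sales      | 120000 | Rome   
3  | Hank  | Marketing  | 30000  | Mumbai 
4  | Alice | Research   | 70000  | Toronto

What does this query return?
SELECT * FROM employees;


SELECT * returns all 4 rows with all columns

4 rows:
1, Quinn, Research, 110000, Sydney
2, Jack, Sales, 120000, Rome
3, Hank, Marketing, 30000, Mumbai
4, Alice, Research, 70000, Toronto


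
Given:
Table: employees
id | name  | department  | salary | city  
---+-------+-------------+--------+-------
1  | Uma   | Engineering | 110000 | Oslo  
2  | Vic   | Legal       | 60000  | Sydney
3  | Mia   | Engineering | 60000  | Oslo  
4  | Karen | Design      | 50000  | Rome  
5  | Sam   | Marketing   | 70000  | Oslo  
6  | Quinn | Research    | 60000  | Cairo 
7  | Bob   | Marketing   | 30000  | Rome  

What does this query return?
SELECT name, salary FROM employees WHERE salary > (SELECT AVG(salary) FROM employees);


Subquery: AVG(salary) = 62857.14
Filtering: salary > 62857.14
  Uma (110000) -> MATCH
  Sam (70000) -> MATCH


2 rows:
Uma, 110000
Sam, 70000


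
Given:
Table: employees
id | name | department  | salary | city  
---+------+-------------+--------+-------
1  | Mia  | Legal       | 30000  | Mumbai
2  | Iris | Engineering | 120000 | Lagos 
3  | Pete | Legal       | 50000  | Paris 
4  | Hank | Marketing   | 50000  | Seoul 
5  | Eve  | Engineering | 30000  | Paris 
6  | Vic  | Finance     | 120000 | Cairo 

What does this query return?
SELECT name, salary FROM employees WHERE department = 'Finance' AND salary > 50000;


Filtering: department = 'Finance' AND salary > 50000
Matching: 1 rows

1 rows:
Vic, 120000


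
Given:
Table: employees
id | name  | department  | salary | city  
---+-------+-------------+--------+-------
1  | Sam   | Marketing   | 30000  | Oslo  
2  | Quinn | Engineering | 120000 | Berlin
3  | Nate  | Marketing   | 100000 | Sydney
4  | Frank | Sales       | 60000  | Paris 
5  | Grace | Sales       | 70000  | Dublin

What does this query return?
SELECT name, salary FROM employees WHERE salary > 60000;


Filtering: salary > 60000
Matching: 3 rows

3 rows:
Quinn, 120000
Nate, 100000
Grace, 70000


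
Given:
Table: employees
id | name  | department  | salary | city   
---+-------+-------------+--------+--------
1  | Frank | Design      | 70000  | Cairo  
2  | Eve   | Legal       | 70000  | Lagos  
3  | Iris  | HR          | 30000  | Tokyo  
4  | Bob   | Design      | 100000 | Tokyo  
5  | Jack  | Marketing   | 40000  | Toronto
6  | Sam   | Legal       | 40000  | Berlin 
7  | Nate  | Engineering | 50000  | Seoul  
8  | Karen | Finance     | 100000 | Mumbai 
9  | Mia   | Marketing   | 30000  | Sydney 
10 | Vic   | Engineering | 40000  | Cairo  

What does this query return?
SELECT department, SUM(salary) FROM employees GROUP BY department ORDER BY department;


Summing salary within each department:
  Design: 70000 + 100000 = 170000
  Engineering: 50000 + 40000 = 90000
  Finance: 100000 = 100000
  HR: 30000 = 30000
  Legal: 70000 + 40000 = 110000
  Marketing: 40000 + 30000 = 70000


6 groups:
Design, 170000
Engineering, 90000
Finance, 100000
HR, 30000
Legal, 110000
Marketing, 70000


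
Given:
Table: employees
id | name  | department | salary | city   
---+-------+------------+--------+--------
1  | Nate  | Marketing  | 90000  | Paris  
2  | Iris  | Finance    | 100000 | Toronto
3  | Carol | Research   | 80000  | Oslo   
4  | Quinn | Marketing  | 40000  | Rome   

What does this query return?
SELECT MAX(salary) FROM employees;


Salaries: 90000, 100000, 80000, 40000
MAX = 100000

100000


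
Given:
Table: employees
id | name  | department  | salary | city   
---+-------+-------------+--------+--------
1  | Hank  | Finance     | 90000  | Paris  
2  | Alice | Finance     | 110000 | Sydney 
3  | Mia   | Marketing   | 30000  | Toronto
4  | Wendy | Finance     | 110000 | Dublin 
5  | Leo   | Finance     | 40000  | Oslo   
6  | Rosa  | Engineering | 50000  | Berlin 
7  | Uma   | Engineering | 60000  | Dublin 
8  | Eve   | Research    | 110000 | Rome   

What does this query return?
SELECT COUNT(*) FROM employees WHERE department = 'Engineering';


Counting rows where department = 'Engineering'
  Rosa -> MATCH
  Uma -> MATCH


2


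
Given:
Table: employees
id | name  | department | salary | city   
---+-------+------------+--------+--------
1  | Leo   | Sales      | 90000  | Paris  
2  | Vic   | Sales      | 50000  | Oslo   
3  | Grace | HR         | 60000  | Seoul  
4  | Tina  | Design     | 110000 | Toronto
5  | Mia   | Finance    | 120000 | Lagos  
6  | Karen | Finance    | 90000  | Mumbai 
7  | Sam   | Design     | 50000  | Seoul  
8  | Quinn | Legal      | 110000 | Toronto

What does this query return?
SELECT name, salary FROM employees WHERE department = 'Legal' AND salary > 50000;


Filtering: department = 'Legal' AND salary > 50000
Matching: 1 rows

1 rows:
Quinn, 110000


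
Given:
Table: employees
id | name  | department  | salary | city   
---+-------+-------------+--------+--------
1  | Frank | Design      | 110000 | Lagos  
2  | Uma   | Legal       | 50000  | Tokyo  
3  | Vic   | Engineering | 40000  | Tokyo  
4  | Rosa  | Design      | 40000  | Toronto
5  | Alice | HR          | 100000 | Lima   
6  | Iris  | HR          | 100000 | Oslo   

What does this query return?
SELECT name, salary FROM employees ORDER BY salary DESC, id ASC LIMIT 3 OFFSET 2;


Sort by salary DESC (id ASC tiebreak), then skip 2 and take 3
Rows 3 through 5

3 rows:
Iris, 100000
Uma, 50000
Vic, 40000


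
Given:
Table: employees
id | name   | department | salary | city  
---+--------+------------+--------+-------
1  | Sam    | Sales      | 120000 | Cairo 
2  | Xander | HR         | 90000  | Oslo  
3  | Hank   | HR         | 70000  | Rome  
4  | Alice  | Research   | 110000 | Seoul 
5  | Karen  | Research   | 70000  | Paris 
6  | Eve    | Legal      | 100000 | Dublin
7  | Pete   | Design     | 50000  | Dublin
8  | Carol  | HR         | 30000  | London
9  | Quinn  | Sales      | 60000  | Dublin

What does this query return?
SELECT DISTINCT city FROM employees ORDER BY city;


All 'city' values (row order): Cairo, Oslo, Rome, Seoul, Paris, Dublin, Dublin, London, Dublin
Removing duplicates leaves 7 unique value(s).

7 values:
Cairo
Dublin
London
Oslo
Paris
Rome
Seoul


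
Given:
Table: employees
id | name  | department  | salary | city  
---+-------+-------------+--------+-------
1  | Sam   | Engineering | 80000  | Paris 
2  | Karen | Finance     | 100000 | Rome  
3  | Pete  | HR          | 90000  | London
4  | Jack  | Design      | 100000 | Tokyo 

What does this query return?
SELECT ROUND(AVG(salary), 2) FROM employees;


SUM(salary) = 370000
COUNT = 4
ROUND(AVG, 2) = ROUND(370000 / 4, 2) = 92500.0

92500.0


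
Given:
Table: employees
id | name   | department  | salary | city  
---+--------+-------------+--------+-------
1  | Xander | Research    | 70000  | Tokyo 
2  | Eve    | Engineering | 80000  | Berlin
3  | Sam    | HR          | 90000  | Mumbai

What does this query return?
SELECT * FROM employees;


SELECT * returns all 3 rows with all columns

3 rows:
1, Xander, Research, 70000, Tokyo
2, Eve, Engineering, 80000, Berlin
3, Sam, HR, 90000, Mumbai


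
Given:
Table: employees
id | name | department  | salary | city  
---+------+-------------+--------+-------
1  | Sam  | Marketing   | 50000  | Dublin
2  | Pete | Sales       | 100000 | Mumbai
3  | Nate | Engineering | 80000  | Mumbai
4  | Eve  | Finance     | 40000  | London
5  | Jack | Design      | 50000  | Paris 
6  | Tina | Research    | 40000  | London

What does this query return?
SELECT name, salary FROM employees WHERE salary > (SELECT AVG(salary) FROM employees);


Subquery: AVG(salary) = 60000.0
Filtering: salary > 60000.0
  Pete (100000) -> MATCH
  Nate (80000) -> MATCH


2 rows:
Pete, 100000
Nate, 80000


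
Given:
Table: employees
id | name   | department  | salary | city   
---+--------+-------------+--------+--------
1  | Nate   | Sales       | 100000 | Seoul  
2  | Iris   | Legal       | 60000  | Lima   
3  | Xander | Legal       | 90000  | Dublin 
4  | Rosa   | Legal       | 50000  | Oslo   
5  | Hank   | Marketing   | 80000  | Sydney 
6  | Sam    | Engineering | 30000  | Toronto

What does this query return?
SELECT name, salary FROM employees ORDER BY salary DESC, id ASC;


Sorting by salary DESC, then id ASC for ties

6 rows:
Nate, 100000
Xander, 90000
Hank, 80000
Iris, 60000
Rosa, 50000
Sam, 30000


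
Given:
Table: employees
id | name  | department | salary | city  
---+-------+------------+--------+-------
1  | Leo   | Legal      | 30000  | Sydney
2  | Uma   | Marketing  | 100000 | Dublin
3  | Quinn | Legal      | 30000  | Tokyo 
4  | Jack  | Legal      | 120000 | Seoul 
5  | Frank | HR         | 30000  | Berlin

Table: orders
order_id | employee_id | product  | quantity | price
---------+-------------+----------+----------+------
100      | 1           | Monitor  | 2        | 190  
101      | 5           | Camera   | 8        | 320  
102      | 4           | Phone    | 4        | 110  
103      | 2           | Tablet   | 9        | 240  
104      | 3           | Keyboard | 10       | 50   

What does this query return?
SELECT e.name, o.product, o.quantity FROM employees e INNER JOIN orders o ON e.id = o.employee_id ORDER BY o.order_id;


Joining employees.id = orders.employee_id:
  employee Leo (id=1) -> order Monitor
  employee Frank (id=5) -> order Camera
  employee Jack (id=4) -> order Phone
  employee Uma (id=2) -> order Tablet
  employee Quinn (id=3) -> order Keyboard


5 rows:
Leo, Monitor, 2
Frank, Camera, 8
Jack, Phone, 4
Uma, Tablet, 9
Quinn, Keyboard, 10


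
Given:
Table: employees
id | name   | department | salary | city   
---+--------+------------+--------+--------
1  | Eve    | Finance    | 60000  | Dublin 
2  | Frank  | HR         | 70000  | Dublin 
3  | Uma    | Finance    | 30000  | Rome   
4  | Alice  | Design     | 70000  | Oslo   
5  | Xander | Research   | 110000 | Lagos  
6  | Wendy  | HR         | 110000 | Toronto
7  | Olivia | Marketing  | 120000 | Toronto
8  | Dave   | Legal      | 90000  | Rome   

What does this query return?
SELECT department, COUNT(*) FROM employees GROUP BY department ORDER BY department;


Assigning each row to its department group:
  Eve -> Finance
  Frank -> HR
  Uma -> Finance
  Alice -> Design
  Xander -> Research
  Wendy -> HR
  Olivia -> Marketing
  Dave -> Legal


6 groups:
Design, 1
Finance, 2
HR, 2
Legal, 1
Marketing, 1
Research, 1


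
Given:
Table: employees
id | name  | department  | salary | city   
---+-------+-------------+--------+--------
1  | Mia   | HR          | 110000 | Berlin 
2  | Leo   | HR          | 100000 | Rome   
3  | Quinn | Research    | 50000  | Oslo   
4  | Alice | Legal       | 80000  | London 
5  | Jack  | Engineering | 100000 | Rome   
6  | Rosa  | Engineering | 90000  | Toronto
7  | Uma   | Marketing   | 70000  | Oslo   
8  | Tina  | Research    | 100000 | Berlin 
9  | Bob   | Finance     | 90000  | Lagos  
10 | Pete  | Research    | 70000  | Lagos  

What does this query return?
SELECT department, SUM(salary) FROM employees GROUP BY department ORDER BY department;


Summing salary within each department:
  Engineering: 100000 + 90000 = 190000
  Finance: 90000 = 90000
  HR: 110000 + 100000 = 210000
  Legal: 80000 = 80000
  Marketing: 70000 = 70000
  Research: 50000 + 100000 + 70000 = 220000


6 groups:
Engineering, 190000
Finance, 90000
HR, 210000
Legal, 80000
Marketing, 70000
Research, 220000


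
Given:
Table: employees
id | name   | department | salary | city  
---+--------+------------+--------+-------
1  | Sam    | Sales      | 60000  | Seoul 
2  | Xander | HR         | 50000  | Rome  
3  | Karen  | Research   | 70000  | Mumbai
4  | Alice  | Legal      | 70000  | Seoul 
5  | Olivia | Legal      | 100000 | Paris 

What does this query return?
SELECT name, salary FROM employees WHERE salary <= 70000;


Filtering: salary <= 70000
Matching: 4 rows

4 rows:
Sam, 60000
Xander, 50000
Karen, 70000
Alice, 70000


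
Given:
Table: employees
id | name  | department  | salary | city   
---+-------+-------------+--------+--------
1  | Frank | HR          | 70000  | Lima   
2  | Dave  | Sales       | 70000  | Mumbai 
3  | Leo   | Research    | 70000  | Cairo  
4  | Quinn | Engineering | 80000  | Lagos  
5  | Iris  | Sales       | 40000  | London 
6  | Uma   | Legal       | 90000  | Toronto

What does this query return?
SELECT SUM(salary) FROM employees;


SUM(salary) = 70000 + 70000 + 70000 + 80000 + 40000 + 90000 = 420000

420000


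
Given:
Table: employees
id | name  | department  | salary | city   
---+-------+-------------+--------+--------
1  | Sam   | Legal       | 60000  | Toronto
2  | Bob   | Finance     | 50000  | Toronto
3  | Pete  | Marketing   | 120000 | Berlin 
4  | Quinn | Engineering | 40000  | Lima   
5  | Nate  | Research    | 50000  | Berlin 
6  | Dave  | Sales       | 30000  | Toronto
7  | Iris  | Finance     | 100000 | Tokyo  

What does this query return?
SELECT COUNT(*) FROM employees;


COUNT(*) counts all rows

7


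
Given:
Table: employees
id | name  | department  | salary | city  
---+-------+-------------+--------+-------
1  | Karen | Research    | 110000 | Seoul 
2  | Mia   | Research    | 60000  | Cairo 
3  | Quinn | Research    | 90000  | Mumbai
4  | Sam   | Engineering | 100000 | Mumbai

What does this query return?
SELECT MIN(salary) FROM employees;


Salaries: 110000, 60000, 90000, 100000
MIN = 60000

60000


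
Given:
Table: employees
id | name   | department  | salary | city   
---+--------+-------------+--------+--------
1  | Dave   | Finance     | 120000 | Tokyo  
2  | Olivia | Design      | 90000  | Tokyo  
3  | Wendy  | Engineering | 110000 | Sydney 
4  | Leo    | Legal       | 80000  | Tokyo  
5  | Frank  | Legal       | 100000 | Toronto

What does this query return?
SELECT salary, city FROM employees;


Projecting columns: salary, city

5 rows:
120000, Tokyo
90000, Tokyo
110000, Sydney
80000, Tokyo
100000, Toronto


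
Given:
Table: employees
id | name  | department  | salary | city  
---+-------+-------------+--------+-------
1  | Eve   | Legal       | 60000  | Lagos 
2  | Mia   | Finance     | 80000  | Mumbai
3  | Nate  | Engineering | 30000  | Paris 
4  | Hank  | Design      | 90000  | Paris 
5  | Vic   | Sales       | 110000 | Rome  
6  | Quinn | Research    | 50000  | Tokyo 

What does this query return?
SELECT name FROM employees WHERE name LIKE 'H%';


LIKE 'H%' matches names starting with 'H'
Matching: 1

1 rows:
Hank


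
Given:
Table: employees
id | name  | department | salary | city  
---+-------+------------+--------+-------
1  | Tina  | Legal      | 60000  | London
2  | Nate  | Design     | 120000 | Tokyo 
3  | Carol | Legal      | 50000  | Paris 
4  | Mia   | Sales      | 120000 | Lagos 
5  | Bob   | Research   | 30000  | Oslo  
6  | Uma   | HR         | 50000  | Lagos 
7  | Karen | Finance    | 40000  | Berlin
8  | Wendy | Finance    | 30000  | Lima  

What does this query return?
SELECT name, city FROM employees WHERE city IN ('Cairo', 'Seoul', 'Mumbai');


Filtering: city IN ('Cairo', 'Seoul', 'Mumbai')
Matching: 0 rows

Empty result set (0 rows)


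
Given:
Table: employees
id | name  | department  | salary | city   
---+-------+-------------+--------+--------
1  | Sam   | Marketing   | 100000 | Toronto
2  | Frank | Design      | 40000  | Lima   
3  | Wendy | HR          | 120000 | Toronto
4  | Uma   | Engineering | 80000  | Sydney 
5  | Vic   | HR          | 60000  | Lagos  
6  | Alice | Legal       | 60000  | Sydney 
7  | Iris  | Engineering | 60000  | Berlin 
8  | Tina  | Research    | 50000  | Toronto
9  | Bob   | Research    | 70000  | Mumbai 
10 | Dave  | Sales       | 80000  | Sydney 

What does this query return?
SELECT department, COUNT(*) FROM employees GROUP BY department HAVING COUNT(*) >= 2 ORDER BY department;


Groups with count >= 2:
  Engineering: 2 -> PASS
  HR: 2 -> PASS
  Research: 2 -> PASS
  Design: 1 -> filtered out
  Legal: 1 -> filtered out
  Marketing: 1 -> filtered out
  Sales: 1 -> filtered out


3 groups:
Engineering, 2
HR, 2
Research, 2


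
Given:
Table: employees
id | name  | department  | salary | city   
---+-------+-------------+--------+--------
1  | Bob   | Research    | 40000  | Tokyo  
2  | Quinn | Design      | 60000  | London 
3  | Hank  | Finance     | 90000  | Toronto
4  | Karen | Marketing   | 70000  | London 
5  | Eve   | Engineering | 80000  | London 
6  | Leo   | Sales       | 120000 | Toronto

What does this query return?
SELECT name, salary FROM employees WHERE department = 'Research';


Filtering: department = 'Research'
Matching rows: 1

1 rows:
Bob, 40000


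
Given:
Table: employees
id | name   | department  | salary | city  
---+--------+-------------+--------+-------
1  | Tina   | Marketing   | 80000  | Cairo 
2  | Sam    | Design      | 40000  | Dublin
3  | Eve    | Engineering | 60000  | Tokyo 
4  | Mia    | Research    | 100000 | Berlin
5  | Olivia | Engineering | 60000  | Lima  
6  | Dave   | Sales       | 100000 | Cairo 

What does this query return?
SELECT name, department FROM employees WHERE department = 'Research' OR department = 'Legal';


Filtering: department = 'Research' OR 'Legal'
Matching: 1 rows

1 rows:
Mia, Research


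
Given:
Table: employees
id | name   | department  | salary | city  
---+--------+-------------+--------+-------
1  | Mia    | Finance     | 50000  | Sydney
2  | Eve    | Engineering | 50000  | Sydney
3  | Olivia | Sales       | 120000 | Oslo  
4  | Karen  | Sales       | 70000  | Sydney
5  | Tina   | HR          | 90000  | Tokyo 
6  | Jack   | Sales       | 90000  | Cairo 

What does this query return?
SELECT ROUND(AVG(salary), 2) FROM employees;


SUM(salary) = 470000
COUNT = 6
ROUND(AVG, 2) = ROUND(470000 / 6, 2) = 78333.33

78333.33


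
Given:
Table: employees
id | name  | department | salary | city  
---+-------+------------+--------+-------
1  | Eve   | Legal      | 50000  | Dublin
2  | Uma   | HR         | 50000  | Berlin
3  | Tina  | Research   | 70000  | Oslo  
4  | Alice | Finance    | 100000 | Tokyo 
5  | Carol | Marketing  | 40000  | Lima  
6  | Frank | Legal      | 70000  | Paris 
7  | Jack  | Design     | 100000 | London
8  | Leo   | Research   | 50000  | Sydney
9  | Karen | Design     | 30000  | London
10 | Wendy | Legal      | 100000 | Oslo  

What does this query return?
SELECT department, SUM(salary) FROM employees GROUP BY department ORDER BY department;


Summing salary within each department:
  Design: 100000 + 30000 = 130000
  Finance: 100000 = 100000
  HR: 50000 = 50000
  Legal: 50000 + 70000 + 100000 = 220000
  Marketing: 40000 = 40000
  Research: 70000 + 50000 = 120000


6 groups:
Design, 130000
Finance, 100000
HR, 50000
Legal, 220000
Marketing, 40000
Research, 120000


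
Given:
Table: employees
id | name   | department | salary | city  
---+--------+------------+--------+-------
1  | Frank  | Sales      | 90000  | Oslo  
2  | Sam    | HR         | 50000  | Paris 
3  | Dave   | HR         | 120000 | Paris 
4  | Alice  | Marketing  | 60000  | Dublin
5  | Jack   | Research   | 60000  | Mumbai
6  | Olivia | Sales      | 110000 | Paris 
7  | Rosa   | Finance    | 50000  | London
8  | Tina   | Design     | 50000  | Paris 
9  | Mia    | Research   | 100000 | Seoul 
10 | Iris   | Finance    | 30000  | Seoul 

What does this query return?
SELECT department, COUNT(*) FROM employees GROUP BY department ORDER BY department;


Assigning each row to its department group:
  Frank -> Sales
  Sam -> HR
  Dave -> HR
  Alice -> Marketing
  Jack -> Research
  Olivia -> Sales
  Rosa -> Finance
  Tina -> Design
  Mia -> Research
  Iris -> Finance


6 groups:
Design, 1
Finance, 2
HR, 2
Marketing, 1
Research, 2
Sales, 2


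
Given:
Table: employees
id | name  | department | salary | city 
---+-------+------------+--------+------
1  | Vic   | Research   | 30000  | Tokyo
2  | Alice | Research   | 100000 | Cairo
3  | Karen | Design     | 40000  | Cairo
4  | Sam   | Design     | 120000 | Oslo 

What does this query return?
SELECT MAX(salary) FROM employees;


Salaries: 30000, 100000, 40000, 120000
MAX = 120000

120000


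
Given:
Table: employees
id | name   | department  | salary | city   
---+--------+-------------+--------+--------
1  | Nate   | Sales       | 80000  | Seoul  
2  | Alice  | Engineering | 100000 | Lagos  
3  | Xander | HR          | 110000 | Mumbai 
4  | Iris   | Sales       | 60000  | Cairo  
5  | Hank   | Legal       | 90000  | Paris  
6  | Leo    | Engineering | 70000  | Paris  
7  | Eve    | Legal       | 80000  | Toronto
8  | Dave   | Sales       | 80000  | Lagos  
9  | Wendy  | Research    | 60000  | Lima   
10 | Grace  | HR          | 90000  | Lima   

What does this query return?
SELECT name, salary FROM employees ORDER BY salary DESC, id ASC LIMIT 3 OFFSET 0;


Sort by salary DESC (id ASC tiebreak), then skip 0 and take 3
Rows 1 through 3

3 rows:
Xander, 110000
Alice, 100000
Hank, 90000


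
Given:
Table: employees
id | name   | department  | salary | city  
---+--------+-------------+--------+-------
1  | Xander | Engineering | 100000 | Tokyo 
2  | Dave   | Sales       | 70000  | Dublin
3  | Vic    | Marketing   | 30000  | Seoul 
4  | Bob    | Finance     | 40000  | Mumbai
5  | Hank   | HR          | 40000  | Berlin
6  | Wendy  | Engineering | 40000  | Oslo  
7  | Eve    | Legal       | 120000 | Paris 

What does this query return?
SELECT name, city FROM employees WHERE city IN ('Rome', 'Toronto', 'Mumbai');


Filtering: city IN ('Rome', 'Toronto', 'Mumbai')
Matching: 1 rows

1 rows:
Bob, Mumbai


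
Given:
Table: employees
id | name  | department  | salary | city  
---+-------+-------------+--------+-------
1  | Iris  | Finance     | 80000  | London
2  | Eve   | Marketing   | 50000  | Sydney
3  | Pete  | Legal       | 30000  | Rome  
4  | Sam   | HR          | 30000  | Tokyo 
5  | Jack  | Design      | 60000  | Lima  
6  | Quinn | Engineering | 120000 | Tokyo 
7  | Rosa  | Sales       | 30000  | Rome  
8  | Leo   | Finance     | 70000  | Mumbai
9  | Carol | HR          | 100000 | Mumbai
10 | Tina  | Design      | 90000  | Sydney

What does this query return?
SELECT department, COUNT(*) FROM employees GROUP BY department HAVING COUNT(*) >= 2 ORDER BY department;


Groups with count >= 2:
  Design: 2 -> PASS
  Finance: 2 -> PASS
  HR: 2 -> PASS
  Engineering: 1 -> filtered out
  Legal: 1 -> filtered out
  Marketing: 1 -> filtered out
  Sales: 1 -> filtered out


3 groups:
Design, 2
Finance, 2
HR, 2


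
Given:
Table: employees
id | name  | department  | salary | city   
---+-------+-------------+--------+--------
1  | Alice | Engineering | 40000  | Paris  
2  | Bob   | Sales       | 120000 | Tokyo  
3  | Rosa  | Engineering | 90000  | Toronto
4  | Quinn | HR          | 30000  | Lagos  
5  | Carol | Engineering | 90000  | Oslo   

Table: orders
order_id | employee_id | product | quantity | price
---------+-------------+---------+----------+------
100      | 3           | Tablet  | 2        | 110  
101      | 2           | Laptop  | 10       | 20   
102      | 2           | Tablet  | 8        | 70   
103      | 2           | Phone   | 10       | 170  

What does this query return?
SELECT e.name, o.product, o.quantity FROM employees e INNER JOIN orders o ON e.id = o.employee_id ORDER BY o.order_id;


Joining employees.id = orders.employee_id:
  employee Rosa (id=3) -> order Tablet
  employee Bob (id=2) -> order Laptop
  employee Bob (id=2) -> order Tablet
  employee Bob (id=2) -> order Phone


4 rows:
Rosa, Tablet, 2
Bob, Laptop, 10
Bob, Tablet, 8
Bob, Phone, 10


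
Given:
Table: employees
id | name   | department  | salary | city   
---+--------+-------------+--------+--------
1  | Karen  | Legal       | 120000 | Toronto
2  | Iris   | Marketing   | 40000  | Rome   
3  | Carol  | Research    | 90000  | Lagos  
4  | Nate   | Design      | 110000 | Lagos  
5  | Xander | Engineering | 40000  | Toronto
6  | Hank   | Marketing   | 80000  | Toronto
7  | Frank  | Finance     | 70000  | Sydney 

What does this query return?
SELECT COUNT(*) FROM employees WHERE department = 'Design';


Counting rows where department = 'Design'
  Nate -> MATCH


1


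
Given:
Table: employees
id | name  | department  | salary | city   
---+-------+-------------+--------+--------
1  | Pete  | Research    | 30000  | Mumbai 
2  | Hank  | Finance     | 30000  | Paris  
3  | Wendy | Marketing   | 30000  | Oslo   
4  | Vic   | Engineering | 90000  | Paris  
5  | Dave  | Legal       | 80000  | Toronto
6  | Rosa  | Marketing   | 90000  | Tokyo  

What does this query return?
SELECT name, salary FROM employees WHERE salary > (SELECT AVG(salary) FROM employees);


Subquery: AVG(salary) = 58333.33
Filtering: salary > 58333.33
  Vic (90000) -> MATCH
  Dave (80000) -> MATCH
  Rosa (90000) -> MATCH


3 rows:
Vic, 90000
Dave, 80000
Rosa, 90000


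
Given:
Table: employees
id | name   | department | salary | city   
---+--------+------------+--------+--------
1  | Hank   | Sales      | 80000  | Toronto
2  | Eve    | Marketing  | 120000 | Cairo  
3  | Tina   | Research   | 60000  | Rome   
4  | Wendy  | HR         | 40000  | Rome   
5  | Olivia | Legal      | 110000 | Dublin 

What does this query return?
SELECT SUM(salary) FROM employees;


SUM(salary) = 80000 + 120000 + 60000 + 40000 + 110000 = 410000

410000


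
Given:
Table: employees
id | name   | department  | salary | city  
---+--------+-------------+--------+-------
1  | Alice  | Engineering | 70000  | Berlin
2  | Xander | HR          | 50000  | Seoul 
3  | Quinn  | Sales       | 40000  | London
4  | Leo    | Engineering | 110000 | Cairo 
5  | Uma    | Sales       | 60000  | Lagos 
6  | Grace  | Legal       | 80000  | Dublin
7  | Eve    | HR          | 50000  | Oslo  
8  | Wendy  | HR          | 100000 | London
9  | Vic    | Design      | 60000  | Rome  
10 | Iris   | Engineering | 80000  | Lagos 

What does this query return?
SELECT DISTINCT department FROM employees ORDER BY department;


All 'department' values (row order): Engineering, HR, Sales, Engineering, Sales, Legal, HR, HR, Design, Engineering
Removing duplicates leaves 5 unique value(s).

5 values:
Design
Engineering
HR
Legal
Sales


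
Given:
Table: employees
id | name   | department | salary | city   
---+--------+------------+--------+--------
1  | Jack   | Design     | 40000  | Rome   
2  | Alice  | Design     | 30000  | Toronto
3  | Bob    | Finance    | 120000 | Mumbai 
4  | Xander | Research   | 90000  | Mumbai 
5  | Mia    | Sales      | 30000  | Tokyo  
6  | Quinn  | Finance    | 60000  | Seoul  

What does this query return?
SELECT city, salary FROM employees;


Projecting columns: city, salary

6 rows:
Rome, 40000
Toronto, 30000
Mumbai, 120000
Mumbai, 90000
Tokyo, 30000
Seoul, 60000


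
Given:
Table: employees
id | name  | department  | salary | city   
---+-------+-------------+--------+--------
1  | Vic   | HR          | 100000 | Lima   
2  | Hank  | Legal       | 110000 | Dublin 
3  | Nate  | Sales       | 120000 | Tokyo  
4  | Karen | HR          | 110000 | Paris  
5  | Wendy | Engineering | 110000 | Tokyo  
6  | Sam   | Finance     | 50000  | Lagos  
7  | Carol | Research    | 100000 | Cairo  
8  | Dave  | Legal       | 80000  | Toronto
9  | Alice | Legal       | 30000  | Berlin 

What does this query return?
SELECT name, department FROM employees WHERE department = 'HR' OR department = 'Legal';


Filtering: department = 'HR' OR 'Legal'
Matching: 5 rows

5 rows:
Vic, HR
Hank, Legal
Karen, HR
Dave, Legal
Alice, Legal


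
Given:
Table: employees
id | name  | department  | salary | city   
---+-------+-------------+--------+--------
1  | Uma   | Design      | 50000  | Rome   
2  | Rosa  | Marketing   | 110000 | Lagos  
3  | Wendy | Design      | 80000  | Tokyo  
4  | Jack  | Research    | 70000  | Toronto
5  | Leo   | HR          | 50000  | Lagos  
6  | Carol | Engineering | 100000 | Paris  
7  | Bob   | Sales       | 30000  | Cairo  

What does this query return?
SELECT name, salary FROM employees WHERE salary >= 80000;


Filtering: salary >= 80000
Matching: 3 rows

3 rows:
Rosa, 110000
Wendy, 80000
Carol, 100000


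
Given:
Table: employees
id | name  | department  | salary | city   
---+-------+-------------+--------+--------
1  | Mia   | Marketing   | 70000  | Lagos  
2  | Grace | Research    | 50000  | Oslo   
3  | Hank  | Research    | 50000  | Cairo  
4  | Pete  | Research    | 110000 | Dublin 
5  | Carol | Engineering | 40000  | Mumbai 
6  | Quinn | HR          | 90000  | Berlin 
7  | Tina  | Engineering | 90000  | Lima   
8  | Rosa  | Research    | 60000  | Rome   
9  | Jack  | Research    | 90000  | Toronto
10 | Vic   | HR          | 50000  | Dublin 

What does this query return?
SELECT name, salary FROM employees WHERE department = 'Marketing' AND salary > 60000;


Filtering: department = 'Marketing' AND salary > 60000
Matching: 1 rows

1 rows:
Mia, 70000


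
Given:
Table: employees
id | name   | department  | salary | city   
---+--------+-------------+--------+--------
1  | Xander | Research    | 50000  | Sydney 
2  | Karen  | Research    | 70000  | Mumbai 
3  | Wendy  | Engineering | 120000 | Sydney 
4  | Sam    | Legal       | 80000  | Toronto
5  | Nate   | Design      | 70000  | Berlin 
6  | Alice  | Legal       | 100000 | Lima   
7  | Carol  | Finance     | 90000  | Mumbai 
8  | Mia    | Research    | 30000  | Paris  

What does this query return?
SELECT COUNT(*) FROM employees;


COUNT(*) counts all rows

8


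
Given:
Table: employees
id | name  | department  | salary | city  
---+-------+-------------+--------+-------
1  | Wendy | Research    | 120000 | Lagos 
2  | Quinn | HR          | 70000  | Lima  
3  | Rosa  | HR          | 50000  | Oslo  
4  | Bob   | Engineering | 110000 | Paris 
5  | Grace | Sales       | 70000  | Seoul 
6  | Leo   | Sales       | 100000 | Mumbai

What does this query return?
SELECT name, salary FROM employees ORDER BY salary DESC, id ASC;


Sorting by salary DESC, then id ASC for ties

6 rows:
Wendy, 120000
Bob, 110000
Leo, 100000
Quinn, 70000
Grace, 70000
Rosa, 50000


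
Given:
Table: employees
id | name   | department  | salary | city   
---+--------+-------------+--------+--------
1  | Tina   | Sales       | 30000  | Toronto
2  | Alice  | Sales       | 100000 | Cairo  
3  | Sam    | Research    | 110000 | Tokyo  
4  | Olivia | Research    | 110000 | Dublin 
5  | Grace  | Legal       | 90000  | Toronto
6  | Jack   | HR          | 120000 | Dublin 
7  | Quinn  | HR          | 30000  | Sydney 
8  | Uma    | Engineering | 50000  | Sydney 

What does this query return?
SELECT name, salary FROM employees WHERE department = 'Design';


Filtering: department = 'Design'
Matching rows: 0

Empty result set (0 rows)


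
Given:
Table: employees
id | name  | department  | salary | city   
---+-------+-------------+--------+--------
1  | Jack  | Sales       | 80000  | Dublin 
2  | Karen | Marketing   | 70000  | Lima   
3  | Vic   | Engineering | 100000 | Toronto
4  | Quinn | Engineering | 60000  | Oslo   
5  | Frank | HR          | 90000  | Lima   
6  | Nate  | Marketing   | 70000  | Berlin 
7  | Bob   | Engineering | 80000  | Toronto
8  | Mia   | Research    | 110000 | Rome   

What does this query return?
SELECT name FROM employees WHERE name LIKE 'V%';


LIKE 'V%' matches names starting with 'V'
Matching: 1

1 rows:
Vic


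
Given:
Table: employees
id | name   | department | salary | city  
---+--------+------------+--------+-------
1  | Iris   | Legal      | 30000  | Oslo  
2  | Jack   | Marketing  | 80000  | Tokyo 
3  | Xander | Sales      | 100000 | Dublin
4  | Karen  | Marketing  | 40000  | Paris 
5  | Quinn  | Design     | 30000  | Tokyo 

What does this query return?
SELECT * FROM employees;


SELECT * returns all 5 rows with all columns

5 rows:
1, Iris, Legal, 30000, Oslo
2, Jack, Marketing, 80000, Tokyo
3, Xander, Sales, 100000, Dublin
4, Karen, Marketing, 40000, Paris
5, Quinn, Design, 30000, Tokyo


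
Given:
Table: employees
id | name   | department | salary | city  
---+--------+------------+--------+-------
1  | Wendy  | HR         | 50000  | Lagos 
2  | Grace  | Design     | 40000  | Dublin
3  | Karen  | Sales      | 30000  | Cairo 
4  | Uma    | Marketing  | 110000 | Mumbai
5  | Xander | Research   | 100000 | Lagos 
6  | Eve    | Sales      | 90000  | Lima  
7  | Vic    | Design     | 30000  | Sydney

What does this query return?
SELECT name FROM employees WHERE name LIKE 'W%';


LIKE 'W%' matches names starting with 'W'
Matching: 1

1 rows:
Wendy


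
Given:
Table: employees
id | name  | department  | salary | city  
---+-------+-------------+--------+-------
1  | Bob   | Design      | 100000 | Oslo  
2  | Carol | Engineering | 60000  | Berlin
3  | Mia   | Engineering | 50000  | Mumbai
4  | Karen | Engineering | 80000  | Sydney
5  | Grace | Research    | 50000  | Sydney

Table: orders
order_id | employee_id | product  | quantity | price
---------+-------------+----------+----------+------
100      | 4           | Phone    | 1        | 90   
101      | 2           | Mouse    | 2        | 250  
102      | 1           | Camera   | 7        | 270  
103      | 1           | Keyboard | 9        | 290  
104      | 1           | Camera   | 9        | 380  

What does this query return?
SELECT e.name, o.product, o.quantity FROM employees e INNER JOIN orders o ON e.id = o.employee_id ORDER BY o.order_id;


Joining employees.id = orders.employee_id:
  employee Karen (id=4) -> order Phone
  employee Carol (id=2) -> order Mouse
  employee Bob (id=1) -> order Camera
  employee Bob (id=1) -> order Keyboard
  employee Bob (id=1) -> order Camera


5 rows:
Karen, Phone, 1
Carol, Mouse, 2
Bob, Camera, 7
Bob, Keyboard, 9
Bob, Camera, 9


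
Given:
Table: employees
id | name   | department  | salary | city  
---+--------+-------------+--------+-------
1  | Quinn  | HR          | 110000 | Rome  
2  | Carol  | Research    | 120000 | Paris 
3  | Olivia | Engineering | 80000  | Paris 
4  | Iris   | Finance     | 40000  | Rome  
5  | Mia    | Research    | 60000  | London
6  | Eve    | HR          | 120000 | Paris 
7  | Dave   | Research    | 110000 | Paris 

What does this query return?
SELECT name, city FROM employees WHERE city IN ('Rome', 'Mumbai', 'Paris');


Filtering: city IN ('Rome', 'Mumbai', 'Paris')
Matching: 6 rows

6 rows:
Quinn, Rome
Carol, Paris
Olivia, Paris
Iris, Rome
Eve, Paris
Dave, Paris


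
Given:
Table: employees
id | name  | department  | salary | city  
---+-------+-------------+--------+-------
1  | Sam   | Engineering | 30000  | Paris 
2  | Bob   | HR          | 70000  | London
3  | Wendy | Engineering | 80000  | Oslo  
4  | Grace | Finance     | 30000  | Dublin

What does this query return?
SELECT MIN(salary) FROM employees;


Salaries: 30000, 70000, 80000, 30000
MIN = 30000

30000


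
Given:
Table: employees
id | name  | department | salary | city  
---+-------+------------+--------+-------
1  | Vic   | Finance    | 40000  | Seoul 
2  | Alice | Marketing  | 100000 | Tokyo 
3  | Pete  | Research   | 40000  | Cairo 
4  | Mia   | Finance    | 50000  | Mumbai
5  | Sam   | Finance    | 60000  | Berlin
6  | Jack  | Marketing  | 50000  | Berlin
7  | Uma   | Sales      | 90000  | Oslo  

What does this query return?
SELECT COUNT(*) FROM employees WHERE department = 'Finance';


Counting rows where department = 'Finance'
  Vic -> MATCH
  Mia -> MATCH
  Sam -> MATCH


3
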